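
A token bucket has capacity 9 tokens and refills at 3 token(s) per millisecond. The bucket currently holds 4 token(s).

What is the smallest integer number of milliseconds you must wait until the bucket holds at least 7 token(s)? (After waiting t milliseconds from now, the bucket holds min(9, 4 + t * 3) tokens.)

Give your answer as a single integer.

Answer: 1

Derivation:
Need 4 + t * 3 >= 7, so t >= 3/3.
Smallest integer t = ceil(3/3) = 1.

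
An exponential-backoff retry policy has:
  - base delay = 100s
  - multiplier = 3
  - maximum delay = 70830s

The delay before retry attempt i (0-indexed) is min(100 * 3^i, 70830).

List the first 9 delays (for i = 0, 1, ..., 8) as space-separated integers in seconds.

Computing each delay:
  i=0: min(100*3^0, 70830) = 100
  i=1: min(100*3^1, 70830) = 300
  i=2: min(100*3^2, 70830) = 900
  i=3: min(100*3^3, 70830) = 2700
  i=4: min(100*3^4, 70830) = 8100
  i=5: min(100*3^5, 70830) = 24300
  i=6: min(100*3^6, 70830) = 70830
  i=7: min(100*3^7, 70830) = 70830
  i=8: min(100*3^8, 70830) = 70830

Answer: 100 300 900 2700 8100 24300 70830 70830 70830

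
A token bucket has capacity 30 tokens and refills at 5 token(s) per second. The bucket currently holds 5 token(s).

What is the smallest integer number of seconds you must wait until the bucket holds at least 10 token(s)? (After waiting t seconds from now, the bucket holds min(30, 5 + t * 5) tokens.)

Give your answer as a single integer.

Answer: 1

Derivation:
Need 5 + t * 5 >= 10, so t >= 5/5.
Smallest integer t = ceil(5/5) = 1.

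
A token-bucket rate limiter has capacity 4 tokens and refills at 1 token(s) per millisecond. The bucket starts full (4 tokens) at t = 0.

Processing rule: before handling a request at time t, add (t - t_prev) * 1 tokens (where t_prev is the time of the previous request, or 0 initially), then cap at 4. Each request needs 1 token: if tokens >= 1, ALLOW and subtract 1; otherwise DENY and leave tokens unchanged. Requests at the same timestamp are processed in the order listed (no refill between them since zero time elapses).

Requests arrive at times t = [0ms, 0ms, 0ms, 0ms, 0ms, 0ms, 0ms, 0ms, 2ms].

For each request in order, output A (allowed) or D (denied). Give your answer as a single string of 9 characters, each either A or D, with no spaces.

Simulating step by step:
  req#1 t=0ms: ALLOW
  req#2 t=0ms: ALLOW
  req#3 t=0ms: ALLOW
  req#4 t=0ms: ALLOW
  req#5 t=0ms: DENY
  req#6 t=0ms: DENY
  req#7 t=0ms: DENY
  req#8 t=0ms: DENY
  req#9 t=2ms: ALLOW

Answer: AAAADDDDA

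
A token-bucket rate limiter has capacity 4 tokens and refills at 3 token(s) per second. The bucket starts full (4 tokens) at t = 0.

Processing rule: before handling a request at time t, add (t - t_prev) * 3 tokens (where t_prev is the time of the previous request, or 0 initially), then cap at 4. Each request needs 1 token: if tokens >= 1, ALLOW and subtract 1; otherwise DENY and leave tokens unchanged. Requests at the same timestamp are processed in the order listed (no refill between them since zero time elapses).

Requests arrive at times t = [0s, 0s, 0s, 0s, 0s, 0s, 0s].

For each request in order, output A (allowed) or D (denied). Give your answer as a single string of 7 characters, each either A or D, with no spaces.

Answer: AAAADDD

Derivation:
Simulating step by step:
  req#1 t=0s: ALLOW
  req#2 t=0s: ALLOW
  req#3 t=0s: ALLOW
  req#4 t=0s: ALLOW
  req#5 t=0s: DENY
  req#6 t=0s: DENY
  req#7 t=0s: DENY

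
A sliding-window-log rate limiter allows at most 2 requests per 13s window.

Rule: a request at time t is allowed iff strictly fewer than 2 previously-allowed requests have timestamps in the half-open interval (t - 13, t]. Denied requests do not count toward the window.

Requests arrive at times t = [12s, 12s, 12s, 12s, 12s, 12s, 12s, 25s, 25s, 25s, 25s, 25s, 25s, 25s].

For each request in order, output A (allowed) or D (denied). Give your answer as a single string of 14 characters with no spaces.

Answer: AADDDDDAADDDDD

Derivation:
Tracking allowed requests in the window:
  req#1 t=12s: ALLOW
  req#2 t=12s: ALLOW
  req#3 t=12s: DENY
  req#4 t=12s: DENY
  req#5 t=12s: DENY
  req#6 t=12s: DENY
  req#7 t=12s: DENY
  req#8 t=25s: ALLOW
  req#9 t=25s: ALLOW
  req#10 t=25s: DENY
  req#11 t=25s: DENY
  req#12 t=25s: DENY
  req#13 t=25s: DENY
  req#14 t=25s: DENY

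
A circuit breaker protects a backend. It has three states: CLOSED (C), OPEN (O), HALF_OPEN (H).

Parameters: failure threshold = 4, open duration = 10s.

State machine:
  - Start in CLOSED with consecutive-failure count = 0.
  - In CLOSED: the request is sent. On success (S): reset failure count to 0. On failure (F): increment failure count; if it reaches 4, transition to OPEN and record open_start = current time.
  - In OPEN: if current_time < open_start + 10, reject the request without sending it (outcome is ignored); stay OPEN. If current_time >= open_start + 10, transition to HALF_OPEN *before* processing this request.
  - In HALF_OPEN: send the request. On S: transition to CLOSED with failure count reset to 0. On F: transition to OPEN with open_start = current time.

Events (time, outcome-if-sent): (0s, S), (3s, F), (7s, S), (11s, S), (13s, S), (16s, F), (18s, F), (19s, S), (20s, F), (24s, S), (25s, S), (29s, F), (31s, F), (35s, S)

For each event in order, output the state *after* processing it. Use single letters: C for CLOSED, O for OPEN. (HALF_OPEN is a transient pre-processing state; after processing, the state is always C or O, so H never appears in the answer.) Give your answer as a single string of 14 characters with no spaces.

State after each event:
  event#1 t=0s outcome=S: state=CLOSED
  event#2 t=3s outcome=F: state=CLOSED
  event#3 t=7s outcome=S: state=CLOSED
  event#4 t=11s outcome=S: state=CLOSED
  event#5 t=13s outcome=S: state=CLOSED
  event#6 t=16s outcome=F: state=CLOSED
  event#7 t=18s outcome=F: state=CLOSED
  event#8 t=19s outcome=S: state=CLOSED
  event#9 t=20s outcome=F: state=CLOSED
  event#10 t=24s outcome=S: state=CLOSED
  event#11 t=25s outcome=S: state=CLOSED
  event#12 t=29s outcome=F: state=CLOSED
  event#13 t=31s outcome=F: state=CLOSED
  event#14 t=35s outcome=S: state=CLOSED

Answer: CCCCCCCCCCCCCC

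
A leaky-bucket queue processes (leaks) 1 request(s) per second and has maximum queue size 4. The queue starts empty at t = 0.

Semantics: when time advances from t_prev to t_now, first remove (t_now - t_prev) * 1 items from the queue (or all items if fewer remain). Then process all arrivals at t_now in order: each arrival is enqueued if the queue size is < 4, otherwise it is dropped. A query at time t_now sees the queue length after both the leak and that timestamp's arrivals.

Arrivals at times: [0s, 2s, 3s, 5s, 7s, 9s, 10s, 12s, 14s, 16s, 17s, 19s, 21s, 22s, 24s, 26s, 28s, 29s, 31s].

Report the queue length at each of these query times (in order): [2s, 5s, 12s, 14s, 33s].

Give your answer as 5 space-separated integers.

Answer: 1 1 1 1 0

Derivation:
Queue lengths at query times:
  query t=2s: backlog = 1
  query t=5s: backlog = 1
  query t=12s: backlog = 1
  query t=14s: backlog = 1
  query t=33s: backlog = 0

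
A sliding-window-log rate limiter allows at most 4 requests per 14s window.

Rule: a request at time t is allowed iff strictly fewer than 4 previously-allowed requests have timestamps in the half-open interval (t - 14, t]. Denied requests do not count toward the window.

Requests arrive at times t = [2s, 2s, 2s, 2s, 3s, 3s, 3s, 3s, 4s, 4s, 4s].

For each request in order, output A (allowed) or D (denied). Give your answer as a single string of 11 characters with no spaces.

Tracking allowed requests in the window:
  req#1 t=2s: ALLOW
  req#2 t=2s: ALLOW
  req#3 t=2s: ALLOW
  req#4 t=2s: ALLOW
  req#5 t=3s: DENY
  req#6 t=3s: DENY
  req#7 t=3s: DENY
  req#8 t=3s: DENY
  req#9 t=4s: DENY
  req#10 t=4s: DENY
  req#11 t=4s: DENY

Answer: AAAADDDDDDD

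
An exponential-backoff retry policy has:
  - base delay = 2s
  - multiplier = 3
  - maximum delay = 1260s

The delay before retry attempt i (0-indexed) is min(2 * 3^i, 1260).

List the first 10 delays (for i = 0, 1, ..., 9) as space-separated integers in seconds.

Answer: 2 6 18 54 162 486 1260 1260 1260 1260

Derivation:
Computing each delay:
  i=0: min(2*3^0, 1260) = 2
  i=1: min(2*3^1, 1260) = 6
  i=2: min(2*3^2, 1260) = 18
  i=3: min(2*3^3, 1260) = 54
  i=4: min(2*3^4, 1260) = 162
  i=5: min(2*3^5, 1260) = 486
  i=6: min(2*3^6, 1260) = 1260
  i=7: min(2*3^7, 1260) = 1260
  i=8: min(2*3^8, 1260) = 1260
  i=9: min(2*3^9, 1260) = 1260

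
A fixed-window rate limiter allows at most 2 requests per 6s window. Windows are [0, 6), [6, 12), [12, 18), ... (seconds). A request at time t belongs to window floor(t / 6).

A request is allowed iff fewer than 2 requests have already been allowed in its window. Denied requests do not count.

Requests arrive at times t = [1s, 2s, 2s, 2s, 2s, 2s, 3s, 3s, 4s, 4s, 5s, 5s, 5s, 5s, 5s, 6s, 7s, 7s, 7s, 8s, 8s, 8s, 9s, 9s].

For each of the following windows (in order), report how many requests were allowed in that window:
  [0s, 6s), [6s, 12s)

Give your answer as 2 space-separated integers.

Processing requests:
  req#1 t=1s (window 0): ALLOW
  req#2 t=2s (window 0): ALLOW
  req#3 t=2s (window 0): DENY
  req#4 t=2s (window 0): DENY
  req#5 t=2s (window 0): DENY
  req#6 t=2s (window 0): DENY
  req#7 t=3s (window 0): DENY
  req#8 t=3s (window 0): DENY
  req#9 t=4s (window 0): DENY
  req#10 t=4s (window 0): DENY
  req#11 t=5s (window 0): DENY
  req#12 t=5s (window 0): DENY
  req#13 t=5s (window 0): DENY
  req#14 t=5s (window 0): DENY
  req#15 t=5s (window 0): DENY
  req#16 t=6s (window 1): ALLOW
  req#17 t=7s (window 1): ALLOW
  req#18 t=7s (window 1): DENY
  req#19 t=7s (window 1): DENY
  req#20 t=8s (window 1): DENY
  req#21 t=8s (window 1): DENY
  req#22 t=8s (window 1): DENY
  req#23 t=9s (window 1): DENY
  req#24 t=9s (window 1): DENY

Allowed counts by window: 2 2

Answer: 2 2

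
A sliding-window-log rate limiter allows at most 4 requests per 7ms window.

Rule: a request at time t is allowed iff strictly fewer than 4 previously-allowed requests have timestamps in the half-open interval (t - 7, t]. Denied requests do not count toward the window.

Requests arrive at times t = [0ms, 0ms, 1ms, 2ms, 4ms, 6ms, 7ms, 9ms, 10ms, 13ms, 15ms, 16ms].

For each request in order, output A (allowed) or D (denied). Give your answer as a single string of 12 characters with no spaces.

Tracking allowed requests in the window:
  req#1 t=0ms: ALLOW
  req#2 t=0ms: ALLOW
  req#3 t=1ms: ALLOW
  req#4 t=2ms: ALLOW
  req#5 t=4ms: DENY
  req#6 t=6ms: DENY
  req#7 t=7ms: ALLOW
  req#8 t=9ms: ALLOW
  req#9 t=10ms: ALLOW
  req#10 t=13ms: ALLOW
  req#11 t=15ms: ALLOW
  req#12 t=16ms: ALLOW

Answer: AAAADDAAAAAA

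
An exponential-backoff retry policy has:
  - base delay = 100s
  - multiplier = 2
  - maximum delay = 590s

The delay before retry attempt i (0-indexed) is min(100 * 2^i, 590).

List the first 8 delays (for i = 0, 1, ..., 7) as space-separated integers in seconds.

Computing each delay:
  i=0: min(100*2^0, 590) = 100
  i=1: min(100*2^1, 590) = 200
  i=2: min(100*2^2, 590) = 400
  i=3: min(100*2^3, 590) = 590
  i=4: min(100*2^4, 590) = 590
  i=5: min(100*2^5, 590) = 590
  i=6: min(100*2^6, 590) = 590
  i=7: min(100*2^7, 590) = 590

Answer: 100 200 400 590 590 590 590 590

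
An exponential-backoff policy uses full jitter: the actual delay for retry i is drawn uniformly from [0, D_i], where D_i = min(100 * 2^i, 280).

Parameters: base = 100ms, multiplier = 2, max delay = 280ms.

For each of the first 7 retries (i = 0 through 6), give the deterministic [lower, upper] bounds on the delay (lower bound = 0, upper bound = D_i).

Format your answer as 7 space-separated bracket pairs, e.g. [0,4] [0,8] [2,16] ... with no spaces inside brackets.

Answer: [0,100] [0,200] [0,280] [0,280] [0,280] [0,280] [0,280]

Derivation:
Computing bounds per retry:
  i=0: D_i=min(100*2^0,280)=100, bounds=[0,100]
  i=1: D_i=min(100*2^1,280)=200, bounds=[0,200]
  i=2: D_i=min(100*2^2,280)=280, bounds=[0,280]
  i=3: D_i=min(100*2^3,280)=280, bounds=[0,280]
  i=4: D_i=min(100*2^4,280)=280, bounds=[0,280]
  i=5: D_i=min(100*2^5,280)=280, bounds=[0,280]
  i=6: D_i=min(100*2^6,280)=280, bounds=[0,280]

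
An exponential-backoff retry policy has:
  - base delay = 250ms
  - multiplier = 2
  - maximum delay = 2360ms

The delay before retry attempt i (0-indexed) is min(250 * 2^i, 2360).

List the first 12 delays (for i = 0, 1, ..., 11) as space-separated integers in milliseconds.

Computing each delay:
  i=0: min(250*2^0, 2360) = 250
  i=1: min(250*2^1, 2360) = 500
  i=2: min(250*2^2, 2360) = 1000
  i=3: min(250*2^3, 2360) = 2000
  i=4: min(250*2^4, 2360) = 2360
  i=5: min(250*2^5, 2360) = 2360
  i=6: min(250*2^6, 2360) = 2360
  i=7: min(250*2^7, 2360) = 2360
  i=8: min(250*2^8, 2360) = 2360
  i=9: min(250*2^9, 2360) = 2360
  i=10: min(250*2^10, 2360) = 2360
  i=11: min(250*2^11, 2360) = 2360

Answer: 250 500 1000 2000 2360 2360 2360 2360 2360 2360 2360 2360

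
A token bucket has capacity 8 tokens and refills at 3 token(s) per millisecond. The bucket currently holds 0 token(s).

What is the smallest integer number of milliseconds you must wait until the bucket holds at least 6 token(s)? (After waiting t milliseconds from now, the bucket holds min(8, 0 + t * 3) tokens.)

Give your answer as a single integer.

Need 0 + t * 3 >= 6, so t >= 6/3.
Smallest integer t = ceil(6/3) = 2.

Answer: 2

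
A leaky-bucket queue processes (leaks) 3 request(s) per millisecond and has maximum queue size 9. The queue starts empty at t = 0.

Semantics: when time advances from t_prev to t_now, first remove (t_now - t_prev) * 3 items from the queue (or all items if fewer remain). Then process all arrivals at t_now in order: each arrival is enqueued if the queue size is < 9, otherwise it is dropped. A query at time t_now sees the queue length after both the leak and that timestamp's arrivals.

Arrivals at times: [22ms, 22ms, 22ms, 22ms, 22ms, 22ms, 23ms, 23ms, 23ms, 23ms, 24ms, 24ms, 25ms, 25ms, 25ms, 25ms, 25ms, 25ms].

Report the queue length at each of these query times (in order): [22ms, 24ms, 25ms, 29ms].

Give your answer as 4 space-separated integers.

Queue lengths at query times:
  query t=22ms: backlog = 6
  query t=24ms: backlog = 6
  query t=25ms: backlog = 9
  query t=29ms: backlog = 0

Answer: 6 6 9 0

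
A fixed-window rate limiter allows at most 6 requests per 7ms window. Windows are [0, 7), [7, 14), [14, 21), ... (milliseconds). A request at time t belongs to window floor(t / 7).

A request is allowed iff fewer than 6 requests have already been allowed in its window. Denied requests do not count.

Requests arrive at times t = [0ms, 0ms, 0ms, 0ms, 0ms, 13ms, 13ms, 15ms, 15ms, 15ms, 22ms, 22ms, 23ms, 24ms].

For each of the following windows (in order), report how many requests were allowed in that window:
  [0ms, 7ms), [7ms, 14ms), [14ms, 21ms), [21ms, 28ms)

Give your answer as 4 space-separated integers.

Processing requests:
  req#1 t=0ms (window 0): ALLOW
  req#2 t=0ms (window 0): ALLOW
  req#3 t=0ms (window 0): ALLOW
  req#4 t=0ms (window 0): ALLOW
  req#5 t=0ms (window 0): ALLOW
  req#6 t=13ms (window 1): ALLOW
  req#7 t=13ms (window 1): ALLOW
  req#8 t=15ms (window 2): ALLOW
  req#9 t=15ms (window 2): ALLOW
  req#10 t=15ms (window 2): ALLOW
  req#11 t=22ms (window 3): ALLOW
  req#12 t=22ms (window 3): ALLOW
  req#13 t=23ms (window 3): ALLOW
  req#14 t=24ms (window 3): ALLOW

Allowed counts by window: 5 2 3 4

Answer: 5 2 3 4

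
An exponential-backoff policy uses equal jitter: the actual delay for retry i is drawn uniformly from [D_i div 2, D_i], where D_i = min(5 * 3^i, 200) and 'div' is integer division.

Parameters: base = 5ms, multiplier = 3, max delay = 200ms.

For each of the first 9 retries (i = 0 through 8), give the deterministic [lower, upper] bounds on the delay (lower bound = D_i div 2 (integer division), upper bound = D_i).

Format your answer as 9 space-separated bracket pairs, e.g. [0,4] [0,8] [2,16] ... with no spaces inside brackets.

Answer: [2,5] [7,15] [22,45] [67,135] [100,200] [100,200] [100,200] [100,200] [100,200]

Derivation:
Computing bounds per retry:
  i=0: D_i=min(5*3^0,200)=5, bounds=[2,5]
  i=1: D_i=min(5*3^1,200)=15, bounds=[7,15]
  i=2: D_i=min(5*3^2,200)=45, bounds=[22,45]
  i=3: D_i=min(5*3^3,200)=135, bounds=[67,135]
  i=4: D_i=min(5*3^4,200)=200, bounds=[100,200]
  i=5: D_i=min(5*3^5,200)=200, bounds=[100,200]
  i=6: D_i=min(5*3^6,200)=200, bounds=[100,200]
  i=7: D_i=min(5*3^7,200)=200, bounds=[100,200]
  i=8: D_i=min(5*3^8,200)=200, bounds=[100,200]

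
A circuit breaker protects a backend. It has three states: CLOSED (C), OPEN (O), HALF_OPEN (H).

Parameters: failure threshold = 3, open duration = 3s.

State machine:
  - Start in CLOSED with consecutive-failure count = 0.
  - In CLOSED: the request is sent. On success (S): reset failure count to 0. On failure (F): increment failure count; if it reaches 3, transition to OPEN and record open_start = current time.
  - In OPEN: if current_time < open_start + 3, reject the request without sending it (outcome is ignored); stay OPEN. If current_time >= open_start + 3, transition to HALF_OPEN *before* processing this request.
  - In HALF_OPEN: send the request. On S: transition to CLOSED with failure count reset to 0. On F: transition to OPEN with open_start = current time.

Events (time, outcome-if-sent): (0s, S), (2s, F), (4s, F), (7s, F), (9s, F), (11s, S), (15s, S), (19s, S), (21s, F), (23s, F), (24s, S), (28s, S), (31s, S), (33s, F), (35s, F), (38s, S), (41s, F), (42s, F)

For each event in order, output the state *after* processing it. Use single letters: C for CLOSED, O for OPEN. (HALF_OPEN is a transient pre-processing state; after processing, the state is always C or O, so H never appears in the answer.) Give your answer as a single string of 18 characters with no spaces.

State after each event:
  event#1 t=0s outcome=S: state=CLOSED
  event#2 t=2s outcome=F: state=CLOSED
  event#3 t=4s outcome=F: state=CLOSED
  event#4 t=7s outcome=F: state=OPEN
  event#5 t=9s outcome=F: state=OPEN
  event#6 t=11s outcome=S: state=CLOSED
  event#7 t=15s outcome=S: state=CLOSED
  event#8 t=19s outcome=S: state=CLOSED
  event#9 t=21s outcome=F: state=CLOSED
  event#10 t=23s outcome=F: state=CLOSED
  event#11 t=24s outcome=S: state=CLOSED
  event#12 t=28s outcome=S: state=CLOSED
  event#13 t=31s outcome=S: state=CLOSED
  event#14 t=33s outcome=F: state=CLOSED
  event#15 t=35s outcome=F: state=CLOSED
  event#16 t=38s outcome=S: state=CLOSED
  event#17 t=41s outcome=F: state=CLOSED
  event#18 t=42s outcome=F: state=CLOSED

Answer: CCCOOCCCCCCCCCCCCC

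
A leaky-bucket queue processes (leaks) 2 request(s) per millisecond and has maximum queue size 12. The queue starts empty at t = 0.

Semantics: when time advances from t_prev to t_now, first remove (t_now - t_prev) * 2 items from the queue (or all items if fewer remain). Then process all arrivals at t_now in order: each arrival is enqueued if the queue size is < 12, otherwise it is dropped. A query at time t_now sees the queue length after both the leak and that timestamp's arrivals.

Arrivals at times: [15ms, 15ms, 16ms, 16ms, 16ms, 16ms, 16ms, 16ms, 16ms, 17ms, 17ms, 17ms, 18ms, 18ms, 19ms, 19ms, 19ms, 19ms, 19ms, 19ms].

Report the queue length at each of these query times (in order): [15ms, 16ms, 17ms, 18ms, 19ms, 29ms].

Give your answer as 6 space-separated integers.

Answer: 2 7 8 8 12 0

Derivation:
Queue lengths at query times:
  query t=15ms: backlog = 2
  query t=16ms: backlog = 7
  query t=17ms: backlog = 8
  query t=18ms: backlog = 8
  query t=19ms: backlog = 12
  query t=29ms: backlog = 0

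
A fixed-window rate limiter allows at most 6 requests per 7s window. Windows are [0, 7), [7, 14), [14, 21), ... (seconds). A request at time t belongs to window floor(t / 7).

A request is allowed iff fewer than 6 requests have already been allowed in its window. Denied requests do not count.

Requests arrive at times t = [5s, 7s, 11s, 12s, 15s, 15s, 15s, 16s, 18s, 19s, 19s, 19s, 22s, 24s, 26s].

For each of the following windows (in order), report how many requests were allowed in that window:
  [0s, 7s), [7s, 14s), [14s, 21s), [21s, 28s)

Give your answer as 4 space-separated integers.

Processing requests:
  req#1 t=5s (window 0): ALLOW
  req#2 t=7s (window 1): ALLOW
  req#3 t=11s (window 1): ALLOW
  req#4 t=12s (window 1): ALLOW
  req#5 t=15s (window 2): ALLOW
  req#6 t=15s (window 2): ALLOW
  req#7 t=15s (window 2): ALLOW
  req#8 t=16s (window 2): ALLOW
  req#9 t=18s (window 2): ALLOW
  req#10 t=19s (window 2): ALLOW
  req#11 t=19s (window 2): DENY
  req#12 t=19s (window 2): DENY
  req#13 t=22s (window 3): ALLOW
  req#14 t=24s (window 3): ALLOW
  req#15 t=26s (window 3): ALLOW

Allowed counts by window: 1 3 6 3

Answer: 1 3 6 3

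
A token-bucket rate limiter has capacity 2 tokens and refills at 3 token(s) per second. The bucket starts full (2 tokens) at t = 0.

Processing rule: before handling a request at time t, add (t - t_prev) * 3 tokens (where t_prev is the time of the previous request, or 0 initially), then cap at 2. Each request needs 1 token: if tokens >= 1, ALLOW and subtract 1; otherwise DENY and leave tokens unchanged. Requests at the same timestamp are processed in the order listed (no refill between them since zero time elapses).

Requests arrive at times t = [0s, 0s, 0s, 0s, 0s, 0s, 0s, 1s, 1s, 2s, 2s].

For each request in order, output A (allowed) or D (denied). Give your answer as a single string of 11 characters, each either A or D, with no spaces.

Answer: AADDDDDAAAA

Derivation:
Simulating step by step:
  req#1 t=0s: ALLOW
  req#2 t=0s: ALLOW
  req#3 t=0s: DENY
  req#4 t=0s: DENY
  req#5 t=0s: DENY
  req#6 t=0s: DENY
  req#7 t=0s: DENY
  req#8 t=1s: ALLOW
  req#9 t=1s: ALLOW
  req#10 t=2s: ALLOW
  req#11 t=2s: ALLOW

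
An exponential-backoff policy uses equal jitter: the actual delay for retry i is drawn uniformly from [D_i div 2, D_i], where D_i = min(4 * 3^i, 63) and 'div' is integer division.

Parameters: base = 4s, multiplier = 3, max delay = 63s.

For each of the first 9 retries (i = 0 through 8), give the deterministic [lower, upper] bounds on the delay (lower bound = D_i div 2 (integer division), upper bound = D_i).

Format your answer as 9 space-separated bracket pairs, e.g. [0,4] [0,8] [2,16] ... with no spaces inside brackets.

Computing bounds per retry:
  i=0: D_i=min(4*3^0,63)=4, bounds=[2,4]
  i=1: D_i=min(4*3^1,63)=12, bounds=[6,12]
  i=2: D_i=min(4*3^2,63)=36, bounds=[18,36]
  i=3: D_i=min(4*3^3,63)=63, bounds=[31,63]
  i=4: D_i=min(4*3^4,63)=63, bounds=[31,63]
  i=5: D_i=min(4*3^5,63)=63, bounds=[31,63]
  i=6: D_i=min(4*3^6,63)=63, bounds=[31,63]
  i=7: D_i=min(4*3^7,63)=63, bounds=[31,63]
  i=8: D_i=min(4*3^8,63)=63, bounds=[31,63]

Answer: [2,4] [6,12] [18,36] [31,63] [31,63] [31,63] [31,63] [31,63] [31,63]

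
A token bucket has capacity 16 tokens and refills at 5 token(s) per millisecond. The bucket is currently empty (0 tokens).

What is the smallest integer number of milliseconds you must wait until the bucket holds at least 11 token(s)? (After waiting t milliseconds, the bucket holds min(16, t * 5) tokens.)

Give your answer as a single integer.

Answer: 3

Derivation:
Need t * 5 >= 11, so t >= 11/5.
Smallest integer t = ceil(11/5) = 3.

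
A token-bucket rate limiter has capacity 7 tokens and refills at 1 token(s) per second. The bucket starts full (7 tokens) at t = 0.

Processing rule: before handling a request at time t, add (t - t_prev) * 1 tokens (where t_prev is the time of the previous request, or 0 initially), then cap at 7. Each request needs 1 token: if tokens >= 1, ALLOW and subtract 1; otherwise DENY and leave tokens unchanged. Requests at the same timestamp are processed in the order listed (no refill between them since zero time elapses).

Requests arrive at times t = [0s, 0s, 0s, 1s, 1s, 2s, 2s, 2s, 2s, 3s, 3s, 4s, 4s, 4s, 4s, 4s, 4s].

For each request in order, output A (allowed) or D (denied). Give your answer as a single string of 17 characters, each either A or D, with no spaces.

Simulating step by step:
  req#1 t=0s: ALLOW
  req#2 t=0s: ALLOW
  req#3 t=0s: ALLOW
  req#4 t=1s: ALLOW
  req#5 t=1s: ALLOW
  req#6 t=2s: ALLOW
  req#7 t=2s: ALLOW
  req#8 t=2s: ALLOW
  req#9 t=2s: ALLOW
  req#10 t=3s: ALLOW
  req#11 t=3s: DENY
  req#12 t=4s: ALLOW
  req#13 t=4s: DENY
  req#14 t=4s: DENY
  req#15 t=4s: DENY
  req#16 t=4s: DENY
  req#17 t=4s: DENY

Answer: AAAAAAAAAADADDDDD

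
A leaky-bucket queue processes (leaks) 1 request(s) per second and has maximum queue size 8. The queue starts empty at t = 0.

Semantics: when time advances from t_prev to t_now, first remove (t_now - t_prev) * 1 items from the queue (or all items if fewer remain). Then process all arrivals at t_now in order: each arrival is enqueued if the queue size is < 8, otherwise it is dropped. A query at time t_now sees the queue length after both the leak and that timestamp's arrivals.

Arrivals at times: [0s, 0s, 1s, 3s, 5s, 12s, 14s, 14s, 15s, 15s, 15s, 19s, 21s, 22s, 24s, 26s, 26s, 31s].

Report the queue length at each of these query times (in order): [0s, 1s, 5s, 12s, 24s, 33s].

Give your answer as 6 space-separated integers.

Queue lengths at query times:
  query t=0s: backlog = 2
  query t=1s: backlog = 2
  query t=5s: backlog = 1
  query t=12s: backlog = 1
  query t=24s: backlog = 1
  query t=33s: backlog = 0

Answer: 2 2 1 1 1 0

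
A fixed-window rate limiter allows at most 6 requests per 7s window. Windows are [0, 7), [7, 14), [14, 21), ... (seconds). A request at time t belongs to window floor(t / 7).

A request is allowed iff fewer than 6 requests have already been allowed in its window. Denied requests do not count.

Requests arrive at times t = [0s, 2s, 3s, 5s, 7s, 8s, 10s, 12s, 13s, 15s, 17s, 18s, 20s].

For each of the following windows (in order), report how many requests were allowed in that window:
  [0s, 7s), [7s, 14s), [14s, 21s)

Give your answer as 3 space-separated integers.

Processing requests:
  req#1 t=0s (window 0): ALLOW
  req#2 t=2s (window 0): ALLOW
  req#3 t=3s (window 0): ALLOW
  req#4 t=5s (window 0): ALLOW
  req#5 t=7s (window 1): ALLOW
  req#6 t=8s (window 1): ALLOW
  req#7 t=10s (window 1): ALLOW
  req#8 t=12s (window 1): ALLOW
  req#9 t=13s (window 1): ALLOW
  req#10 t=15s (window 2): ALLOW
  req#11 t=17s (window 2): ALLOW
  req#12 t=18s (window 2): ALLOW
  req#13 t=20s (window 2): ALLOW

Allowed counts by window: 4 5 4

Answer: 4 5 4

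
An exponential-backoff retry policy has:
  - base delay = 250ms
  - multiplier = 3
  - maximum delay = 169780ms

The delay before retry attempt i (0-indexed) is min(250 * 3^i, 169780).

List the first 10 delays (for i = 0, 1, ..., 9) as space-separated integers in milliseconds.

Answer: 250 750 2250 6750 20250 60750 169780 169780 169780 169780

Derivation:
Computing each delay:
  i=0: min(250*3^0, 169780) = 250
  i=1: min(250*3^1, 169780) = 750
  i=2: min(250*3^2, 169780) = 2250
  i=3: min(250*3^3, 169780) = 6750
  i=4: min(250*3^4, 169780) = 20250
  i=5: min(250*3^5, 169780) = 60750
  i=6: min(250*3^6, 169780) = 169780
  i=7: min(250*3^7, 169780) = 169780
  i=8: min(250*3^8, 169780) = 169780
  i=9: min(250*3^9, 169780) = 169780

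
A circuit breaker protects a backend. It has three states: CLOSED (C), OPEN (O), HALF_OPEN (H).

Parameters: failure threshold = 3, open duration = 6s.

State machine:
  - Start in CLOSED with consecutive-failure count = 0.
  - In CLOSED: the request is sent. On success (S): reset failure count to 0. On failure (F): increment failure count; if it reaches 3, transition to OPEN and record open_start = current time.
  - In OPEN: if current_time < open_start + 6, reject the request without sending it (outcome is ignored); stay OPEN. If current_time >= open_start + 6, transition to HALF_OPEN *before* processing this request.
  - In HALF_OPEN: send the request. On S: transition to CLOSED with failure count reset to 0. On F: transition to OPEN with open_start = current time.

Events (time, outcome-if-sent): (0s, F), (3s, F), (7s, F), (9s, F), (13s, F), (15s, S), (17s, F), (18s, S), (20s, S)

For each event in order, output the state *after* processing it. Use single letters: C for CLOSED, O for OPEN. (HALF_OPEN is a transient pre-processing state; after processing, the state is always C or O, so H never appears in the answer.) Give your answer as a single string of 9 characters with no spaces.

Answer: CCOOOOOOC

Derivation:
State after each event:
  event#1 t=0s outcome=F: state=CLOSED
  event#2 t=3s outcome=F: state=CLOSED
  event#3 t=7s outcome=F: state=OPEN
  event#4 t=9s outcome=F: state=OPEN
  event#5 t=13s outcome=F: state=OPEN
  event#6 t=15s outcome=S: state=OPEN
  event#7 t=17s outcome=F: state=OPEN
  event#8 t=18s outcome=S: state=OPEN
  event#9 t=20s outcome=S: state=CLOSED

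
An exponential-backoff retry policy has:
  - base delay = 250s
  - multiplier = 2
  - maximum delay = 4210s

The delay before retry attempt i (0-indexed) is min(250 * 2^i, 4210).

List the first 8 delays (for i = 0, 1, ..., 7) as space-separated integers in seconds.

Answer: 250 500 1000 2000 4000 4210 4210 4210

Derivation:
Computing each delay:
  i=0: min(250*2^0, 4210) = 250
  i=1: min(250*2^1, 4210) = 500
  i=2: min(250*2^2, 4210) = 1000
  i=3: min(250*2^3, 4210) = 2000
  i=4: min(250*2^4, 4210) = 4000
  i=5: min(250*2^5, 4210) = 4210
  i=6: min(250*2^6, 4210) = 4210
  i=7: min(250*2^7, 4210) = 4210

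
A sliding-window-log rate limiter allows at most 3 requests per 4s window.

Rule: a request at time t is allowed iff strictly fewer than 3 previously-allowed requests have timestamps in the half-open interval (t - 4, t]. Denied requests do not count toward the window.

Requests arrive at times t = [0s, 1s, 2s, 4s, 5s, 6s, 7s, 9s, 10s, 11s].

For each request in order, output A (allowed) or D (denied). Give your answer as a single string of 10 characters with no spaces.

Answer: AAAAAADAAA

Derivation:
Tracking allowed requests in the window:
  req#1 t=0s: ALLOW
  req#2 t=1s: ALLOW
  req#3 t=2s: ALLOW
  req#4 t=4s: ALLOW
  req#5 t=5s: ALLOW
  req#6 t=6s: ALLOW
  req#7 t=7s: DENY
  req#8 t=9s: ALLOW
  req#9 t=10s: ALLOW
  req#10 t=11s: ALLOW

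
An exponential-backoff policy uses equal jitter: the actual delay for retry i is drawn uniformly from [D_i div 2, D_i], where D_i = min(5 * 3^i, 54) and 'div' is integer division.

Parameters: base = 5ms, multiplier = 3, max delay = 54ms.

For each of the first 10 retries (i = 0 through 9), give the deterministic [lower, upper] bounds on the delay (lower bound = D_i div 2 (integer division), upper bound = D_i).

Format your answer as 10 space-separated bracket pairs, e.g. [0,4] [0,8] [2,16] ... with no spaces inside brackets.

Computing bounds per retry:
  i=0: D_i=min(5*3^0,54)=5, bounds=[2,5]
  i=1: D_i=min(5*3^1,54)=15, bounds=[7,15]
  i=2: D_i=min(5*3^2,54)=45, bounds=[22,45]
  i=3: D_i=min(5*3^3,54)=54, bounds=[27,54]
  i=4: D_i=min(5*3^4,54)=54, bounds=[27,54]
  i=5: D_i=min(5*3^5,54)=54, bounds=[27,54]
  i=6: D_i=min(5*3^6,54)=54, bounds=[27,54]
  i=7: D_i=min(5*3^7,54)=54, bounds=[27,54]
  i=8: D_i=min(5*3^8,54)=54, bounds=[27,54]
  i=9: D_i=min(5*3^9,54)=54, bounds=[27,54]

Answer: [2,5] [7,15] [22,45] [27,54] [27,54] [27,54] [27,54] [27,54] [27,54] [27,54]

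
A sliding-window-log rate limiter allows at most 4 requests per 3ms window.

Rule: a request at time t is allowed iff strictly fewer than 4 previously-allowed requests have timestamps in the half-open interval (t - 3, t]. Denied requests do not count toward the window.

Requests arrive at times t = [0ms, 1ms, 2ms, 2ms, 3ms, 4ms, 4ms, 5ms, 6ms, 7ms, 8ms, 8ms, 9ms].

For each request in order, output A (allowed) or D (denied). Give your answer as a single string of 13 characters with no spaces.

Tracking allowed requests in the window:
  req#1 t=0ms: ALLOW
  req#2 t=1ms: ALLOW
  req#3 t=2ms: ALLOW
  req#4 t=2ms: ALLOW
  req#5 t=3ms: ALLOW
  req#6 t=4ms: ALLOW
  req#7 t=4ms: DENY
  req#8 t=5ms: ALLOW
  req#9 t=6ms: ALLOW
  req#10 t=7ms: ALLOW
  req#11 t=8ms: ALLOW
  req#12 t=8ms: ALLOW
  req#13 t=9ms: ALLOW

Answer: AAAAAADAAAAAA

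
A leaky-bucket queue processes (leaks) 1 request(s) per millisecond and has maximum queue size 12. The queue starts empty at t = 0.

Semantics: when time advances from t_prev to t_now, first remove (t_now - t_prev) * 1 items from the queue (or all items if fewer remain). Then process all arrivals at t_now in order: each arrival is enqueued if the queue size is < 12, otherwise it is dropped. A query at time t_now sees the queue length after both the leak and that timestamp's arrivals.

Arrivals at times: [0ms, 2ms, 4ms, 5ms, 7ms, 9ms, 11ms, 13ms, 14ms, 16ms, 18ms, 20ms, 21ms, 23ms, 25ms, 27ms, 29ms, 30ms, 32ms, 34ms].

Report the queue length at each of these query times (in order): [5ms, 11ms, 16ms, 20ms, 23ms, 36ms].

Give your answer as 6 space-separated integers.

Answer: 1 1 1 1 1 0

Derivation:
Queue lengths at query times:
  query t=5ms: backlog = 1
  query t=11ms: backlog = 1
  query t=16ms: backlog = 1
  query t=20ms: backlog = 1
  query t=23ms: backlog = 1
  query t=36ms: backlog = 0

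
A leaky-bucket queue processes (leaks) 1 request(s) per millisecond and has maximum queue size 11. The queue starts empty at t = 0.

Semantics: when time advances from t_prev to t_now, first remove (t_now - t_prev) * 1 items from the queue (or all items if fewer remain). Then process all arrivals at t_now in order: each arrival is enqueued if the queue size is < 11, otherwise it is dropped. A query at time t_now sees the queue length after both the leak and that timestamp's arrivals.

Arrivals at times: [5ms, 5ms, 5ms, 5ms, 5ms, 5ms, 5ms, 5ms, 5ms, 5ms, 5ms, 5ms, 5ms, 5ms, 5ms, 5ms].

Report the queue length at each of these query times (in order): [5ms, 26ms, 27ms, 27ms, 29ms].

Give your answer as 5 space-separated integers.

Queue lengths at query times:
  query t=5ms: backlog = 11
  query t=26ms: backlog = 0
  query t=27ms: backlog = 0
  query t=27ms: backlog = 0
  query t=29ms: backlog = 0

Answer: 11 0 0 0 0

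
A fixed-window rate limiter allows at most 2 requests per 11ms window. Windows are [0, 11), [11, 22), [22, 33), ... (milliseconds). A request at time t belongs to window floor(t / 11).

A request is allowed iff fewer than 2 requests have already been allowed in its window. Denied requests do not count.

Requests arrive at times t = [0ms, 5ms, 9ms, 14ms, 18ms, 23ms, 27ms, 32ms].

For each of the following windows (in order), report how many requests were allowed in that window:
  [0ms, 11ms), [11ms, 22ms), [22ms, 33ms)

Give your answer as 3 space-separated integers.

Processing requests:
  req#1 t=0ms (window 0): ALLOW
  req#2 t=5ms (window 0): ALLOW
  req#3 t=9ms (window 0): DENY
  req#4 t=14ms (window 1): ALLOW
  req#5 t=18ms (window 1): ALLOW
  req#6 t=23ms (window 2): ALLOW
  req#7 t=27ms (window 2): ALLOW
  req#8 t=32ms (window 2): DENY

Allowed counts by window: 2 2 2

Answer: 2 2 2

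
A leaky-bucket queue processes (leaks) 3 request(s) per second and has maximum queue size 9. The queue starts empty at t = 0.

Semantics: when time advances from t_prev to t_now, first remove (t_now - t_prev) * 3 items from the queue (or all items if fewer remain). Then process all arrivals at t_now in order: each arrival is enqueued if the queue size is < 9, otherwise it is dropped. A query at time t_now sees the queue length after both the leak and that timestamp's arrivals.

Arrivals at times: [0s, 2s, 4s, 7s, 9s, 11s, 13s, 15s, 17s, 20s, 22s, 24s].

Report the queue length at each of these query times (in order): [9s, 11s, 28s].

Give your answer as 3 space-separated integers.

Answer: 1 1 0

Derivation:
Queue lengths at query times:
  query t=9s: backlog = 1
  query t=11s: backlog = 1
  query t=28s: backlog = 0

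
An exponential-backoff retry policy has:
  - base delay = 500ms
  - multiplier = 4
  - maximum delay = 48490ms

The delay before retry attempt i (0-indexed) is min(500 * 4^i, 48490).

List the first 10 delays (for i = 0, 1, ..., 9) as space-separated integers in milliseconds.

Computing each delay:
  i=0: min(500*4^0, 48490) = 500
  i=1: min(500*4^1, 48490) = 2000
  i=2: min(500*4^2, 48490) = 8000
  i=3: min(500*4^3, 48490) = 32000
  i=4: min(500*4^4, 48490) = 48490
  i=5: min(500*4^5, 48490) = 48490
  i=6: min(500*4^6, 48490) = 48490
  i=7: min(500*4^7, 48490) = 48490
  i=8: min(500*4^8, 48490) = 48490
  i=9: min(500*4^9, 48490) = 48490

Answer: 500 2000 8000 32000 48490 48490 48490 48490 48490 48490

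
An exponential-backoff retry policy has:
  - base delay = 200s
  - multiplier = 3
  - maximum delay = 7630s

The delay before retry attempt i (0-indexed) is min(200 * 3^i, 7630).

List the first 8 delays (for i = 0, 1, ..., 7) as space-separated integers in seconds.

Computing each delay:
  i=0: min(200*3^0, 7630) = 200
  i=1: min(200*3^1, 7630) = 600
  i=2: min(200*3^2, 7630) = 1800
  i=3: min(200*3^3, 7630) = 5400
  i=4: min(200*3^4, 7630) = 7630
  i=5: min(200*3^5, 7630) = 7630
  i=6: min(200*3^6, 7630) = 7630
  i=7: min(200*3^7, 7630) = 7630

Answer: 200 600 1800 5400 7630 7630 7630 7630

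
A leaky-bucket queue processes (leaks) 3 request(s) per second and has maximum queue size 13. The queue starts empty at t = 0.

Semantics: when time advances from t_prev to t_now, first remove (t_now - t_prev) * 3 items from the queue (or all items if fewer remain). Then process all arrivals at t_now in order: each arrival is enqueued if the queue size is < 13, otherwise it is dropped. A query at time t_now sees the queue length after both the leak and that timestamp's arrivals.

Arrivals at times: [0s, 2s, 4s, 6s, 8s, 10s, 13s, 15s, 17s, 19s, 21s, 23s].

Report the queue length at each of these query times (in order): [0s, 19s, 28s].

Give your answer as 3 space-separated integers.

Queue lengths at query times:
  query t=0s: backlog = 1
  query t=19s: backlog = 1
  query t=28s: backlog = 0

Answer: 1 1 0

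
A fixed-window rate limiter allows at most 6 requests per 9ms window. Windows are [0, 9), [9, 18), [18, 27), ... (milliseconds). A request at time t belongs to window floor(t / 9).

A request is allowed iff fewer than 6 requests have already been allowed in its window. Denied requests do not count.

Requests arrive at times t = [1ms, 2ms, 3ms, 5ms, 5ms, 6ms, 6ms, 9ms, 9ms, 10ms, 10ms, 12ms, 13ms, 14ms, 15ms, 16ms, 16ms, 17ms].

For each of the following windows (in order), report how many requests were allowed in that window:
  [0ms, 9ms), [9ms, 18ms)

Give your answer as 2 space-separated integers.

Answer: 6 6

Derivation:
Processing requests:
  req#1 t=1ms (window 0): ALLOW
  req#2 t=2ms (window 0): ALLOW
  req#3 t=3ms (window 0): ALLOW
  req#4 t=5ms (window 0): ALLOW
  req#5 t=5ms (window 0): ALLOW
  req#6 t=6ms (window 0): ALLOW
  req#7 t=6ms (window 0): DENY
  req#8 t=9ms (window 1): ALLOW
  req#9 t=9ms (window 1): ALLOW
  req#10 t=10ms (window 1): ALLOW
  req#11 t=10ms (window 1): ALLOW
  req#12 t=12ms (window 1): ALLOW
  req#13 t=13ms (window 1): ALLOW
  req#14 t=14ms (window 1): DENY
  req#15 t=15ms (window 1): DENY
  req#16 t=16ms (window 1): DENY
  req#17 t=16ms (window 1): DENY
  req#18 t=17ms (window 1): DENY

Allowed counts by window: 6 6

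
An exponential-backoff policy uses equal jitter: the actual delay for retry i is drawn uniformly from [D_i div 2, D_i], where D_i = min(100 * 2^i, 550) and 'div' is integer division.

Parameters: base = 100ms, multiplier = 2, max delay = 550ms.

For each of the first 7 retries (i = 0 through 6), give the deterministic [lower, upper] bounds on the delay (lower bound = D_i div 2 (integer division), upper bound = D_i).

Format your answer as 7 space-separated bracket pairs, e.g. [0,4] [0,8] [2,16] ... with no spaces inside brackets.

Answer: [50,100] [100,200] [200,400] [275,550] [275,550] [275,550] [275,550]

Derivation:
Computing bounds per retry:
  i=0: D_i=min(100*2^0,550)=100, bounds=[50,100]
  i=1: D_i=min(100*2^1,550)=200, bounds=[100,200]
  i=2: D_i=min(100*2^2,550)=400, bounds=[200,400]
  i=3: D_i=min(100*2^3,550)=550, bounds=[275,550]
  i=4: D_i=min(100*2^4,550)=550, bounds=[275,550]
  i=5: D_i=min(100*2^5,550)=550, bounds=[275,550]
  i=6: D_i=min(100*2^6,550)=550, bounds=[275,550]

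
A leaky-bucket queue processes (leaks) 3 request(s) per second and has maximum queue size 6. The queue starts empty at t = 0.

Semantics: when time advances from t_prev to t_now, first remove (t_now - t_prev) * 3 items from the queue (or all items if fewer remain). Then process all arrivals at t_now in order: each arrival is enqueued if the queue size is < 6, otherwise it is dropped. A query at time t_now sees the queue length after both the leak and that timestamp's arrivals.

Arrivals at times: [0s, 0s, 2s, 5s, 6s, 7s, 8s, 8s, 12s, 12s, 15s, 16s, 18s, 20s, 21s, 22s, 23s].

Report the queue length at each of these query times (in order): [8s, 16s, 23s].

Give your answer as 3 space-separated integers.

Answer: 2 1 1

Derivation:
Queue lengths at query times:
  query t=8s: backlog = 2
  query t=16s: backlog = 1
  query t=23s: backlog = 1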